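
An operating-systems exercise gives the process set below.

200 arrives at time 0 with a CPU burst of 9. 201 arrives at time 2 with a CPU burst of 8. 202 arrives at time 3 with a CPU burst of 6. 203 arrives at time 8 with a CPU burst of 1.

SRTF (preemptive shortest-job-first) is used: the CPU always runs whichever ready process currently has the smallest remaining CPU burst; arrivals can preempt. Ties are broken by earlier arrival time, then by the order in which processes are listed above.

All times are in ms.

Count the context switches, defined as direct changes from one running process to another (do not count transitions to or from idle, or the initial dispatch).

Gantt: | 200 0-9 | 203 9-10 | 202 10-16 | 201 16-24 |
Completion: 200=9  201=24  202=16  203=10
Turnaround (C−A): 200=9  201=22  202=13  203=2

3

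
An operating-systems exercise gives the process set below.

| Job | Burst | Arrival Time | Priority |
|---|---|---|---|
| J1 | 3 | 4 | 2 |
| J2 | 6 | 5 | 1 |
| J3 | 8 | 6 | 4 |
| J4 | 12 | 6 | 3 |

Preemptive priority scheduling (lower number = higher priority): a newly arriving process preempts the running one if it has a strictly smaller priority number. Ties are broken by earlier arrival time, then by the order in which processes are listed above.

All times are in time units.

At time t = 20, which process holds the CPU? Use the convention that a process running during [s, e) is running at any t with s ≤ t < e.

J4

Gantt: | idle 0-4 | J1 4-5 | J2 5-11 | J1 11-13 | J4 13-25 | J3 25-33 |
Completion: J1=13  J2=11  J3=33  J4=25
Turnaround (C−A): J1=9  J2=6  J3=27  J4=19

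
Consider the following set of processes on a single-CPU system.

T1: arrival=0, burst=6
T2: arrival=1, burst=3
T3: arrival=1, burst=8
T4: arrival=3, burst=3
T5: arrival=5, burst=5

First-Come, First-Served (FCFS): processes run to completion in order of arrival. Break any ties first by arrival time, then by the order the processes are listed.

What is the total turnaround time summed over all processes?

Timeline: | T1 0-6 | T2 6-9 | T3 9-17 | T4 17-20 | T5 20-25 |
Completion: T1=6  T2=9  T3=17  T4=20  T5=25
Turnaround (C−A): T1=6  T2=8  T3=16  T4=17  T5=20
Turnaround = completion − arrival: T1=6, T2=8, T3=16, T4=17, T5=20
Total turnaround = 6 + 8 + 16 + 17 + 20 = 67

67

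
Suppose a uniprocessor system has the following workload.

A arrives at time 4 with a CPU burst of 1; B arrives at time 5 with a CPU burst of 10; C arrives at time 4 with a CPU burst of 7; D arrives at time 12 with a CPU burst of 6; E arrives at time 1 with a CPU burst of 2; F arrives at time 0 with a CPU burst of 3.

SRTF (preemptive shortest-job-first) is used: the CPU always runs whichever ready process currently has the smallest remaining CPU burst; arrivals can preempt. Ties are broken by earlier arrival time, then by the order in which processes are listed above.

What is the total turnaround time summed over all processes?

49

Schedule: | F 0-3 | E 3-5 | A 5-6 | C 6-13 | D 13-19 | B 19-29 |
Completion: A=6  B=29  C=13  D=19  E=5  F=3
Turnaround (C−A): A=2  B=24  C=9  D=7  E=4  F=3
Turnaround = completion − arrival: A=2, B=24, C=9, D=7, E=4, F=3
Total turnaround = 2 + 24 + 9 + 7 + 4 + 3 = 49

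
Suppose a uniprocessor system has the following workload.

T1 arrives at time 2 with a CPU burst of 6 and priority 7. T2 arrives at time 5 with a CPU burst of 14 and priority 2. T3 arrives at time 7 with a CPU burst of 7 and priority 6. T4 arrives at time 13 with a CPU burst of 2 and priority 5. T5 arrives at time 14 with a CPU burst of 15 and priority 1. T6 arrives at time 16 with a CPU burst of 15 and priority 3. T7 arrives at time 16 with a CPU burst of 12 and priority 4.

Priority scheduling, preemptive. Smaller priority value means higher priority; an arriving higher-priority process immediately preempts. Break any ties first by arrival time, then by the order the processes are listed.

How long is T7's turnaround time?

45

Gantt: | idle 0-2 | T1 2-5 | T2 5-14 | T5 14-29 | T2 29-34 | T6 34-49 | T7 49-61 | T4 61-63 | T3 63-70 | T1 70-73 |
Completion: T1=73  T2=34  T3=70  T4=63  T5=29  T6=49  T7=61
Turnaround(T7) = completion − arrival = 61 − 16 = 45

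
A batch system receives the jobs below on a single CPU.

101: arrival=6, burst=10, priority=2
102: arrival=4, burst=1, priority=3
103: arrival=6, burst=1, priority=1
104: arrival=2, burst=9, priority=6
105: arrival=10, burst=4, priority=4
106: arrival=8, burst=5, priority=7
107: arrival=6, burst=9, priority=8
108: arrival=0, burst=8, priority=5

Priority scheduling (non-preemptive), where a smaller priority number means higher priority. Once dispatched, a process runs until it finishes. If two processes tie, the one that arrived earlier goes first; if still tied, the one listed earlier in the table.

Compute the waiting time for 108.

Schedule: | 108 0-8 | 103 8-9 | 101 9-19 | 102 19-20 | 105 20-24 | 104 24-33 | 106 33-38 | 107 38-47 |
Completion: 101=19  102=20  103=9  104=33  105=24  106=38  107=47  108=8
Waiting(108) = turnaround − burst = 8 − 8 = 0

0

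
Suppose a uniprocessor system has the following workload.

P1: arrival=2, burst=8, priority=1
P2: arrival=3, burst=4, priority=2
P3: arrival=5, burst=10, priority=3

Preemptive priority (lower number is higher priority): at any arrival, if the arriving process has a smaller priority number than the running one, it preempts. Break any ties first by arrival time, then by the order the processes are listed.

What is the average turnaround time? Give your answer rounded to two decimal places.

12.67

Gantt: | idle 0-2 | P1 2-10 | P2 10-14 | P3 14-24 |
Completion: P1=10  P2=14  P3=24
Turnaround (C−A): P1=8  P2=11  P3=19
Turnaround times: P1=8, P2=11, P3=19
Average turnaround = (8+11+19) / 3 = 38/3 = 12.67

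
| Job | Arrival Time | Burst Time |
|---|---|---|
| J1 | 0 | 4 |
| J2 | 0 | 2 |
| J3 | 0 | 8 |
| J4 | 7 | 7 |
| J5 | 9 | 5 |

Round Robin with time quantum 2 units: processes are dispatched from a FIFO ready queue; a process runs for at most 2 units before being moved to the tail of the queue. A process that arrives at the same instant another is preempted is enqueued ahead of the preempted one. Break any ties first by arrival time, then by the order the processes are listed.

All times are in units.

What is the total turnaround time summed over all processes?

69

Timeline: | J1 0-2 | J2 2-4 | J3 4-6 | J1 6-8 | J3 8-10 | J4 10-12 | J5 12-14 | J3 14-16 | J4 16-18 | J5 18-20 | J3 20-22 | J4 22-24 | J5 24-25 | J4 25-26 |
Completion: J1=8  J2=4  J3=22  J4=26  J5=25
Turnaround (C−A): J1=8  J2=4  J3=22  J4=19  J5=16
Turnaround = completion − arrival: J1=8, J2=4, J3=22, J4=19, J5=16
Total turnaround = 8 + 4 + 22 + 19 + 16 = 69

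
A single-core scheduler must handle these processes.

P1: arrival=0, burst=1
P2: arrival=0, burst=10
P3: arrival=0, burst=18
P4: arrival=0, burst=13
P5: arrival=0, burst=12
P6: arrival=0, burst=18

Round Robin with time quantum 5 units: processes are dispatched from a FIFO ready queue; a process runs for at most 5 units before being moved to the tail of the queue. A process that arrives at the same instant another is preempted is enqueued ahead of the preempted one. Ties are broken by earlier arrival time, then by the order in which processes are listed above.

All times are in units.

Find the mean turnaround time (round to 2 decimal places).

48.83

Gantt: | P1 0-1 | P2 1-6 | P3 6-11 | P4 11-16 | P5 16-21 | P6 21-26 | P2 26-31 | P3 31-36 | P4 36-41 | P5 41-46 | P6 46-51 | P3 51-56 | P4 56-59 | P5 59-61 | P6 61-66 | P3 66-69 | P6 69-72 |
Completion: P1=1  P2=31  P3=69  P4=59  P5=61  P6=72
Turnaround (C−A): P1=1  P2=31  P3=69  P4=59  P5=61  P6=72
Turnaround times: P1=1, P2=31, P3=69, P4=59, P5=61, P6=72
Average turnaround = (1+31+69+59+61+72) / 6 = 293/6 = 48.83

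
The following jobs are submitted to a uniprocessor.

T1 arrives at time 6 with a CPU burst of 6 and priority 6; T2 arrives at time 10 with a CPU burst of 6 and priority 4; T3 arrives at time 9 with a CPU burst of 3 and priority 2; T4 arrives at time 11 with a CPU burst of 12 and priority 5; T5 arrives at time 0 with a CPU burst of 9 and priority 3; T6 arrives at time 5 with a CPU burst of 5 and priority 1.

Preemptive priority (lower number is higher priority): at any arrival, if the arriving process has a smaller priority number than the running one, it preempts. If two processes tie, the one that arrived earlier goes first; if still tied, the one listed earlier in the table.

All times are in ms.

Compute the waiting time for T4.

12

Timeline: | T5 0-5 | T6 5-10 | T3 10-13 | T5 13-17 | T2 17-23 | T4 23-35 | T1 35-41 |
Completion: T1=41  T2=23  T3=13  T4=35  T5=17  T6=10
Turnaround (C−A): T1=35  T2=13  T3=4  T4=24  T5=17  T6=5
Waiting(T4) = turnaround − burst = 24 − 12 = 12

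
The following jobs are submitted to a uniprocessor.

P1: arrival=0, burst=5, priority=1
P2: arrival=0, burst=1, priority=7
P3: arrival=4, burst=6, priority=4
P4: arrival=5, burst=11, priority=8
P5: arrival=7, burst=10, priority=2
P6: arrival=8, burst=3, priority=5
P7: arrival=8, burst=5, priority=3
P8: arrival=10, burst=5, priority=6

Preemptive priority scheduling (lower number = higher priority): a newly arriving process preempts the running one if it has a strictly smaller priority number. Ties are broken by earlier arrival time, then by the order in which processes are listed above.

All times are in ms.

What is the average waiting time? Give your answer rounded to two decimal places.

15.75

Gantt: | P1 0-5 | P3 5-7 | P5 7-17 | P7 17-22 | P3 22-26 | P6 26-29 | P8 29-34 | P2 34-35 | P4 35-46 |
Completion: P1=5  P2=35  P3=26  P4=46  P5=17  P6=29  P7=22  P8=34
Turnaround (C−A): P1=5  P2=35  P3=22  P4=41  P5=10  P6=21  P7=14  P8=24
Waiting times: P1=0, P2=34, P3=16, P4=30, P5=0, P6=18, P7=9, P8=19
Average waiting = (0+34+16+30+0+18+9+19) / 8 = 126/8 = 15.75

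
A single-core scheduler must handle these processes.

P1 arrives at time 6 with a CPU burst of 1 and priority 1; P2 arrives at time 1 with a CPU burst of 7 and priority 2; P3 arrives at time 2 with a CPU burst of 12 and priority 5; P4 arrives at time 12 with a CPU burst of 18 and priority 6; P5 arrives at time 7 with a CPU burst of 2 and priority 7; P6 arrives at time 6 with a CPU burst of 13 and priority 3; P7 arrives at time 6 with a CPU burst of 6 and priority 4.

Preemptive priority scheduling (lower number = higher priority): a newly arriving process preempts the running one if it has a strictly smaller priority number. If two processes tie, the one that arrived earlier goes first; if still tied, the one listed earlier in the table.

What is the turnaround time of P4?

46

Timeline: | idle 0-1 | P2 1-6 | P1 6-7 | P2 7-9 | P6 9-22 | P7 22-28 | P3 28-40 | P4 40-58 | P5 58-60 |
Completion: P1=7  P2=9  P3=40  P4=58  P5=60  P6=22  P7=28
Turnaround (C−A): P1=1  P2=8  P3=38  P4=46  P5=53  P6=16  P7=22
Turnaround(P4) = completion − arrival = 58 − 12 = 46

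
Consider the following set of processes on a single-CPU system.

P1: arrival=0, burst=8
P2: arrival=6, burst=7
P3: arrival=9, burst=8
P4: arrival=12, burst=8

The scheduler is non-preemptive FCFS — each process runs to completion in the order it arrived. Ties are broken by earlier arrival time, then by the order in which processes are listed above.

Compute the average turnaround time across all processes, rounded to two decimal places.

Timeline: | P1 0-8 | P2 8-15 | P3 15-23 | P4 23-31 |
Completion: P1=8  P2=15  P3=23  P4=31
Turnaround (C−A): P1=8  P2=9  P3=14  P4=19
Turnaround times: P1=8, P2=9, P3=14, P4=19
Average turnaround = (8+9+14+19) / 4 = 50/4 = 12.50

12.50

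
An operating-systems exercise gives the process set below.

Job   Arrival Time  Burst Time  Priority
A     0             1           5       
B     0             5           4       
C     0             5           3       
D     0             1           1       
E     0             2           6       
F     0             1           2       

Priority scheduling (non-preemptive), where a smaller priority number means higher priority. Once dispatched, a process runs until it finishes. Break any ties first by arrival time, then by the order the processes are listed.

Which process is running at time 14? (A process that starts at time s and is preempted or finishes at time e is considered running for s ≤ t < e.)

E

Schedule: | D 0-1 | F 1-2 | C 2-7 | B 7-12 | A 12-13 | E 13-15 |
Completion: A=13  B=12  C=7  D=1  E=15  F=2
Turnaround (C−A): A=13  B=12  C=7  D=1  E=15  F=2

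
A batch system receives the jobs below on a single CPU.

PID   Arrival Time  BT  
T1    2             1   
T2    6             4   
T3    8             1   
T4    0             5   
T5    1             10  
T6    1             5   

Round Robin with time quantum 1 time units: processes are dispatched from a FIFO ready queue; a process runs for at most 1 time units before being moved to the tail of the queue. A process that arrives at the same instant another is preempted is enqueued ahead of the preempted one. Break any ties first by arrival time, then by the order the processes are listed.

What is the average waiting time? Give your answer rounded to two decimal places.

9.50

Timeline: | T4 0-1 | T5 1-2 | T6 2-3 | T4 3-4 | T1 4-5 | T5 5-6 | T6 6-7 | T4 7-8 | T2 8-9 | T5 9-10 | T6 10-11 | T3 11-12 | T4 12-13 | T2 13-14 | T5 14-15 | T6 15-16 | T4 16-17 | T2 17-18 | T5 18-19 | T6 19-20 | T2 20-21 | T5 21-26 |
Completion: T1=5  T2=21  T3=12  T4=17  T5=26  T6=20
Turnaround (C−A): T1=3  T2=15  T3=4  T4=17  T5=25  T6=19
Waiting times: T1=2, T2=11, T3=3, T4=12, T5=15, T6=14
Average waiting = (2+11+3+12+15+14) / 6 = 57/6 = 9.50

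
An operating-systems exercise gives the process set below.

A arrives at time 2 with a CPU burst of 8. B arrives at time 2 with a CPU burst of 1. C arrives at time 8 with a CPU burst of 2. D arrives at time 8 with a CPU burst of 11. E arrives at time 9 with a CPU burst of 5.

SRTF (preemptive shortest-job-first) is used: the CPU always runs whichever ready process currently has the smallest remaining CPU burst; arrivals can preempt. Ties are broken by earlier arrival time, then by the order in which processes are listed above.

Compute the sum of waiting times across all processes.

Timeline: | idle 0-2 | B 2-3 | A 3-8 | C 8-10 | A 10-13 | E 13-18 | D 18-29 |
Completion: A=13  B=3  C=10  D=29  E=18
Waiting = turnaround − burst: A=3, B=0, C=0, D=10, E=4
Total waiting = 3 + 0 + 0 + 10 + 4 = 17

17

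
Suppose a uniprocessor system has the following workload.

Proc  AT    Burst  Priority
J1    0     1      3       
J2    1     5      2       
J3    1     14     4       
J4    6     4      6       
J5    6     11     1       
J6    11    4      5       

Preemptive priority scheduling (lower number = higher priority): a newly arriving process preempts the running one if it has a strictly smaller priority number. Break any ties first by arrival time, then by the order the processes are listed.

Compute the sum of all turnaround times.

Schedule: | J1 0-1 | J2 1-6 | J5 6-17 | J3 17-31 | J6 31-35 | J4 35-39 |
Completion: J1=1  J2=6  J3=31  J4=39  J5=17  J6=35
Turnaround = completion − arrival: J1=1, J2=5, J3=30, J4=33, J5=11, J6=24
Total turnaround = 1 + 5 + 30 + 33 + 11 + 24 = 104

104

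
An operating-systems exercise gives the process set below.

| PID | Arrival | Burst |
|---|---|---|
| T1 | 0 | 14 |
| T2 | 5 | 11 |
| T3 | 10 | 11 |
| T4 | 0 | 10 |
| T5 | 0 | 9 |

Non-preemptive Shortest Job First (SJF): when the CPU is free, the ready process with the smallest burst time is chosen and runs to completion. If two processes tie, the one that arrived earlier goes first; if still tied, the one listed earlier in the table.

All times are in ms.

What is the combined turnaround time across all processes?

Schedule: | T5 0-9 | T4 9-19 | T2 19-30 | T3 30-41 | T1 41-55 |
Completion: T1=55  T2=30  T3=41  T4=19  T5=9
Turnaround = completion − arrival: T1=55, T2=25, T3=31, T4=19, T5=9
Total turnaround = 55 + 25 + 31 + 19 + 9 = 139

139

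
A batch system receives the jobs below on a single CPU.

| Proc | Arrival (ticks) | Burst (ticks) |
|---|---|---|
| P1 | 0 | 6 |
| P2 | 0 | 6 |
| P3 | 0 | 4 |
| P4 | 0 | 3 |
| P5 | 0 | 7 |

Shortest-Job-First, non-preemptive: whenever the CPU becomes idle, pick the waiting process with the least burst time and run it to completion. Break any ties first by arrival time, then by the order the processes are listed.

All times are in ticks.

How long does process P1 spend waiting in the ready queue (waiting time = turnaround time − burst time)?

7

Timeline: | P4 0-3 | P3 3-7 | P1 7-13 | P2 13-19 | P5 19-26 |
Completion: P1=13  P2=19  P3=7  P4=3  P5=26
Turnaround (C−A): P1=13  P2=19  P3=7  P4=3  P5=26
Waiting(P1) = turnaround − burst = 13 − 6 = 7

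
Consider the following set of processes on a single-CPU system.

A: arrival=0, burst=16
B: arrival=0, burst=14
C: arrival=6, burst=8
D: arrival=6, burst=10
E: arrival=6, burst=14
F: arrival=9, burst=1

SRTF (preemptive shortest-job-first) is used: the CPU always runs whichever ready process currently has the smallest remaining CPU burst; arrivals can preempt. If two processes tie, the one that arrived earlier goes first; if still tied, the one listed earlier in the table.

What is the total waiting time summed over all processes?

101

Schedule: | B 0-9 | F 9-10 | B 10-15 | C 15-23 | D 23-33 | E 33-47 | A 47-63 |
Completion: A=63  B=15  C=23  D=33  E=47  F=10
Waiting = turnaround − burst: A=47, B=1, C=9, D=17, E=27, F=0
Total waiting = 47 + 1 + 9 + 17 + 27 + 0 = 101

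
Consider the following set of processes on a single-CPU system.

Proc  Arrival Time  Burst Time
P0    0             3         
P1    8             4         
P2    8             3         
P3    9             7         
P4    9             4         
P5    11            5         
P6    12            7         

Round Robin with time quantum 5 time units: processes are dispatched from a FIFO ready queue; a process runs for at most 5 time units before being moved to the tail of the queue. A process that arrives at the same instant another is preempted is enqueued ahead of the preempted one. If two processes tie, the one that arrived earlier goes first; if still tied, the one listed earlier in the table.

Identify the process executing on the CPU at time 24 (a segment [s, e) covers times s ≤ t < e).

P5

Schedule: | P0 0-3 | idle 3-8 | P1 8-12 | P2 12-15 | P3 15-20 | P4 20-24 | P5 24-29 | P6 29-34 | P3 34-36 | P6 36-38 |
Completion: P0=3  P1=12  P2=15  P3=36  P4=24  P5=29  P6=38
Turnaround (C−A): P0=3  P1=4  P2=7  P3=27  P4=15  P5=18  P6=26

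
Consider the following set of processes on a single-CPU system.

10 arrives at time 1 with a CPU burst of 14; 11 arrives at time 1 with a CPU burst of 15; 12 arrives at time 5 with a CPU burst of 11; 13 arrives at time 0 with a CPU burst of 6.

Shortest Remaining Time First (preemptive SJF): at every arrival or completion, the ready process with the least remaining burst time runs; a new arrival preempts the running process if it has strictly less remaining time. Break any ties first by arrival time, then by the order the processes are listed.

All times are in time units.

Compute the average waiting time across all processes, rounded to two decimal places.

11.75

Timeline: | 13 0-6 | 12 6-17 | 10 17-31 | 11 31-46 |
Completion: 10=31  11=46  12=17  13=6
Turnaround (C−A): 10=30  11=45  12=12  13=6
Waiting times: 10=16, 11=30, 12=1, 13=0
Average waiting = (16+30+1+0) / 4 = 47/4 = 11.75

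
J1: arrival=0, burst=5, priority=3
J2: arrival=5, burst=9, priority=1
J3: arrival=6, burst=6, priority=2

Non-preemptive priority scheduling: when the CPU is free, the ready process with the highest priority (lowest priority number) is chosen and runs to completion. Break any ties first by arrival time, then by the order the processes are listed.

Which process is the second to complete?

Gantt: | J1 0-5 | J2 5-14 | J3 14-20 |
Completion: J1=5  J2=14  J3=20
Turnaround (C−A): J1=5  J2=9  J3=14
Finish order: J1 → J2 → J3

J2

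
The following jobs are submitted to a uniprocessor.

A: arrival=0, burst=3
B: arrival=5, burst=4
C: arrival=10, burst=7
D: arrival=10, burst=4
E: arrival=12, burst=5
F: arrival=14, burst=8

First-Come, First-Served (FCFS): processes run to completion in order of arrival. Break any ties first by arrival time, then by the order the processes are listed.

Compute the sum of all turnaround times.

Gantt: | A 0-3 | idle 3-5 | B 5-9 | idle 9-10 | C 10-17 | D 17-21 | E 21-26 | F 26-34 |
Completion: A=3  B=9  C=17  D=21  E=26  F=34
Turnaround (C−A): A=3  B=4  C=7  D=11  E=14  F=20
Turnaround = completion − arrival: A=3, B=4, C=7, D=11, E=14, F=20
Total turnaround = 3 + 4 + 7 + 11 + 14 + 20 = 59

59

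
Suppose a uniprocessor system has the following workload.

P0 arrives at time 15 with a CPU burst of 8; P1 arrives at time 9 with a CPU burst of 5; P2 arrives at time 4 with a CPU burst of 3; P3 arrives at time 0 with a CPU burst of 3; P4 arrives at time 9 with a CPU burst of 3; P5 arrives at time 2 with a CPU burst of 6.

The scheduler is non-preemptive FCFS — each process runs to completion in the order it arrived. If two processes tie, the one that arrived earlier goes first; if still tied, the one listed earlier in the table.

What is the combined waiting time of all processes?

Schedule: | P3 0-3 | P5 3-9 | P2 9-12 | P1 12-17 | P4 17-20 | P0 20-28 |
Completion: P0=28  P1=17  P2=12  P3=3  P4=20  P5=9
Turnaround (C−A): P0=13  P1=8  P2=8  P3=3  P4=11  P5=7
Waiting = turnaround − burst: P0=5, P1=3, P2=5, P3=0, P4=8, P5=1
Total waiting = 5 + 3 + 5 + 0 + 8 + 1 = 22

22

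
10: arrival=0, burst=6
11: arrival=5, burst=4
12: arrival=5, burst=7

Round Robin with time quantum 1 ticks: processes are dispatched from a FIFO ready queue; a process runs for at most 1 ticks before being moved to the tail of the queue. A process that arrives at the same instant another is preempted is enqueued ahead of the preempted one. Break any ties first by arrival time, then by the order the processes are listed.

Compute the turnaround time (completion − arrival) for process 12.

12

Gantt: | 10 0-5 | 11 5-6 | 12 6-7 | 10 7-8 | 11 8-9 | 12 9-10 | 11 10-11 | 12 11-12 | 11 12-13 | 12 13-17 |
Completion: 10=8  11=13  12=17
Turnaround (C−A): 10=8  11=8  12=12
Turnaround(12) = completion − arrival = 17 − 5 = 12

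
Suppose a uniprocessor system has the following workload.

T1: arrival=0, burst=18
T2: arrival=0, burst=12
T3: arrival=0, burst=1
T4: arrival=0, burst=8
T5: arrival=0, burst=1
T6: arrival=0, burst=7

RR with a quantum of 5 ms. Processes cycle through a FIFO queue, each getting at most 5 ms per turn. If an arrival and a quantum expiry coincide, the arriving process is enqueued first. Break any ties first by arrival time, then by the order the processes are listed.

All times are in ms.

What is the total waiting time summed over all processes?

Schedule: | T1 0-5 | T2 5-10 | T3 10-11 | T4 11-16 | T5 16-17 | T6 17-22 | T1 22-27 | T2 27-32 | T4 32-35 | T6 35-37 | T1 37-42 | T2 42-44 | T1 44-47 |
Completion: T1=47  T2=44  T3=11  T4=35  T5=17  T6=37
Turnaround (C−A): T1=47  T2=44  T3=11  T4=35  T5=17  T6=37
Waiting = turnaround − burst: T1=29, T2=32, T3=10, T4=27, T5=16, T6=30
Total waiting = 29 + 32 + 10 + 27 + 16 + 30 = 144

144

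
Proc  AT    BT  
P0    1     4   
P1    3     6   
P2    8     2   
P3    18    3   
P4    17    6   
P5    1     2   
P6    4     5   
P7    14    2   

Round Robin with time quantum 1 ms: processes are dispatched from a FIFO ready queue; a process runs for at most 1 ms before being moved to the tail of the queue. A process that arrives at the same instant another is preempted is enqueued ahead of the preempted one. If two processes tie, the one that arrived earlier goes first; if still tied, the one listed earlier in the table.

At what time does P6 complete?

Gantt: | idle 0-1 | P0 1-2 | P5 2-3 | P0 3-4 | P1 4-5 | P5 5-6 | P6 6-7 | P0 7-8 | P1 8-9 | P6 9-10 | P2 10-11 | P0 11-12 | P1 12-13 | P6 13-14 | P2 14-15 | P1 15-16 | P7 16-17 | P6 17-18 | P1 18-19 | P4 19-20 | P7 20-21 | P3 21-22 | P6 22-23 | P1 23-24 | P4 24-25 | P3 25-26 | P4 26-27 | P3 27-28 | P4 28-31 |
Completion: P0=12  P1=24  P2=15  P3=28  P4=31  P5=6  P6=23  P7=21
Turnaround (C−A): P0=11  P1=21  P2=7  P3=10  P4=14  P5=5  P6=19  P7=7

23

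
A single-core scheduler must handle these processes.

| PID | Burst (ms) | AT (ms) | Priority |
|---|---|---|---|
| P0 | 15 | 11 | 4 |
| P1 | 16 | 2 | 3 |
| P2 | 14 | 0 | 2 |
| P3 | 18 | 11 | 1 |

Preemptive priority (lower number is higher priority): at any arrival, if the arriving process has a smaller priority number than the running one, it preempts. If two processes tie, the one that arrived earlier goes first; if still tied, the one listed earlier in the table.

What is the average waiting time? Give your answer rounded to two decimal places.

21.25

Gantt: | P2 0-11 | P3 11-29 | P2 29-32 | P1 32-48 | P0 48-63 |
Completion: P0=63  P1=48  P2=32  P3=29
Turnaround (C−A): P0=52  P1=46  P2=32  P3=18
Waiting times: P0=37, P1=30, P2=18, P3=0
Average waiting = (37+30+18+0) / 4 = 85/4 = 21.25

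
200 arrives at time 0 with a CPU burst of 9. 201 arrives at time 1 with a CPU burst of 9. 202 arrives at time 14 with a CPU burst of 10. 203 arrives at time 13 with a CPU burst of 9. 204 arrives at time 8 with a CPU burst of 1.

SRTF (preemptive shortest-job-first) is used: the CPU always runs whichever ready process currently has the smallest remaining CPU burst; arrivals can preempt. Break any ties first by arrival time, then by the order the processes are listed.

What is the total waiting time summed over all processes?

Schedule: | 200 0-9 | 204 9-10 | 201 10-19 | 203 19-28 | 202 28-38 |
Completion: 200=9  201=19  202=38  203=28  204=10
Turnaround (C−A): 200=9  201=18  202=24  203=15  204=2
Waiting = turnaround − burst: 200=0, 201=9, 202=14, 203=6, 204=1
Total waiting = 0 + 9 + 14 + 6 + 1 = 30

30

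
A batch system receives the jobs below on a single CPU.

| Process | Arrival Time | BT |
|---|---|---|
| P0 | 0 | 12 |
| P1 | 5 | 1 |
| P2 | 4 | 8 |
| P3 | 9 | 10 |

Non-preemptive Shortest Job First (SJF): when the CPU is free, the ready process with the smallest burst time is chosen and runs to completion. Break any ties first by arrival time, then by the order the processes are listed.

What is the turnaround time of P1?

Gantt: | P0 0-12 | P1 12-13 | P2 13-21 | P3 21-31 |
Completion: P0=12  P1=13  P2=21  P3=31
Turnaround(P1) = completion − arrival = 13 − 5 = 8

8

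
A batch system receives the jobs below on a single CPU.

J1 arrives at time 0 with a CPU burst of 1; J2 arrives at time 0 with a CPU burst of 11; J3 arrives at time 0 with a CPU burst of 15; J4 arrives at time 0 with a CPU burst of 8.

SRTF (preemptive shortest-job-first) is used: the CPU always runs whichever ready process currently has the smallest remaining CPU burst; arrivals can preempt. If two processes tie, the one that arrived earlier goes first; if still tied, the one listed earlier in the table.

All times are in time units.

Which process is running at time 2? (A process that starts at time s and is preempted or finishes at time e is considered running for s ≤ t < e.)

J4

Gantt: | J1 0-1 | J4 1-9 | J2 9-20 | J3 20-35 |
Completion: J1=1  J2=20  J3=35  J4=9
Turnaround (C−A): J1=1  J2=20  J3=35  J4=9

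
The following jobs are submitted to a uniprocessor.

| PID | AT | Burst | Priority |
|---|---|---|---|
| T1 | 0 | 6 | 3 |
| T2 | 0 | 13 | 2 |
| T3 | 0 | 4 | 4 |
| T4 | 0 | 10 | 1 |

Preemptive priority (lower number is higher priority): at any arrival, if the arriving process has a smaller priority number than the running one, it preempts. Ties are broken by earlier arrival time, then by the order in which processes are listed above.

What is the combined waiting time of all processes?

62

Schedule: | T4 0-10 | T2 10-23 | T1 23-29 | T3 29-33 |
Completion: T1=29  T2=23  T3=33  T4=10
Turnaround (C−A): T1=29  T2=23  T3=33  T4=10
Waiting = turnaround − burst: T1=23, T2=10, T3=29, T4=0
Total waiting = 23 + 10 + 29 + 0 = 62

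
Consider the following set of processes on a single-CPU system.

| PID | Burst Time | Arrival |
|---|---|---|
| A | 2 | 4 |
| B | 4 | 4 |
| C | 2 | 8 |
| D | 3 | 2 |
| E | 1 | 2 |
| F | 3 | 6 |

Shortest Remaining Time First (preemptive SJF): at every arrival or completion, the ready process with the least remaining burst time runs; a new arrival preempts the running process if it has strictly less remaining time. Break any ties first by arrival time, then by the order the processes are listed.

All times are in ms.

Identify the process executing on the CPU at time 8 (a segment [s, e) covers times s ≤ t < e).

Timeline: | idle 0-2 | E 2-3 | D 3-6 | A 6-8 | C 8-10 | F 10-13 | B 13-17 |
Completion: A=8  B=17  C=10  D=6  E=3  F=13

C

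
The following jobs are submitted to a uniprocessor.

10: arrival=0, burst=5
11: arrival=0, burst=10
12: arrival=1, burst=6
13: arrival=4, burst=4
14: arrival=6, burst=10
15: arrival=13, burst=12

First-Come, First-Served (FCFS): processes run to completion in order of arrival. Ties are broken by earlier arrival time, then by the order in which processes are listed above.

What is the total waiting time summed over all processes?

Timeline: | 10 0-5 | 11 5-15 | 12 15-21 | 13 21-25 | 14 25-35 | 15 35-47 |
Completion: 10=5  11=15  12=21  13=25  14=35  15=47
Waiting = turnaround − burst: 10=0, 11=5, 12=14, 13=17, 14=19, 15=22
Total waiting = 0 + 5 + 14 + 17 + 19 + 22 = 77

77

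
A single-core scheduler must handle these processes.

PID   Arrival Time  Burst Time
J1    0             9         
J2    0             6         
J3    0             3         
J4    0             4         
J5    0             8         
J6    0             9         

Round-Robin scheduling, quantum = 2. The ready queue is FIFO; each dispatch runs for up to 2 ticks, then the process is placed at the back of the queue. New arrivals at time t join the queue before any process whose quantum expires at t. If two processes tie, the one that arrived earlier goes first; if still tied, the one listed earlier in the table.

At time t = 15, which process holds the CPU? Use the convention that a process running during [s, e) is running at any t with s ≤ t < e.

Timeline: | J1 0-2 | J2 2-4 | J3 4-6 | J4 6-8 | J5 8-10 | J6 10-12 | J1 12-14 | J2 14-16 | J3 16-17 | J4 17-19 | J5 19-21 | J6 21-23 | J1 23-25 | J2 25-27 | J5 27-29 | J6 29-31 | J1 31-33 | J5 33-35 | J6 35-37 | J1 37-38 | J6 38-39 |
Completion: J1=38  J2=27  J3=17  J4=19  J5=35  J6=39
Turnaround (C−A): J1=38  J2=27  J3=17  J4=19  J5=35  J6=39

J2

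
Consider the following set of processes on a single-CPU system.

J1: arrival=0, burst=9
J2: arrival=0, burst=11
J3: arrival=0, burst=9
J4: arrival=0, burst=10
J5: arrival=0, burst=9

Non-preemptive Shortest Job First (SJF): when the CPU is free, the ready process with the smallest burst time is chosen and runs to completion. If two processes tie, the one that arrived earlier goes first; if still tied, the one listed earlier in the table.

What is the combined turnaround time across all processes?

Gantt: | J1 0-9 | J3 9-18 | J5 18-27 | J4 27-37 | J2 37-48 |
Completion: J1=9  J2=48  J3=18  J4=37  J5=27
Turnaround (C−A): J1=9  J2=48  J3=18  J4=37  J5=27
Turnaround = completion − arrival: J1=9, J2=48, J3=18, J4=37, J5=27
Total turnaround = 9 + 48 + 18 + 37 + 27 = 139

139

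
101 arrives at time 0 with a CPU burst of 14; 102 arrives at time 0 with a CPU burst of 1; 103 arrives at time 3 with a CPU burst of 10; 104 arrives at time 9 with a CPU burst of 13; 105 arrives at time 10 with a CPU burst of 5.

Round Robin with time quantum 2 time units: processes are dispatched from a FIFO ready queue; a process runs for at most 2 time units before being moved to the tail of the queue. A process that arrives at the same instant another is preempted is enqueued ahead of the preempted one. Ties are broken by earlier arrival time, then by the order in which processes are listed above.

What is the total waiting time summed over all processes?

Timeline: | 101 0-2 | 102 2-3 | 101 3-5 | 103 5-7 | 101 7-9 | 103 9-11 | 104 11-13 | 101 13-15 | 105 15-17 | 103 17-19 | 104 19-21 | 101 21-23 | 105 23-25 | 103 25-27 | 104 27-29 | 101 29-31 | 105 31-32 | 103 32-34 | 104 34-36 | 101 36-38 | 104 38-43 |
Completion: 101=38  102=3  103=34  104=43  105=32
Turnaround (C−A): 101=38  102=3  103=31  104=34  105=22
Waiting = turnaround − burst: 101=24, 102=2, 103=21, 104=21, 105=17
Total waiting = 24 + 2 + 21 + 21 + 17 = 85

85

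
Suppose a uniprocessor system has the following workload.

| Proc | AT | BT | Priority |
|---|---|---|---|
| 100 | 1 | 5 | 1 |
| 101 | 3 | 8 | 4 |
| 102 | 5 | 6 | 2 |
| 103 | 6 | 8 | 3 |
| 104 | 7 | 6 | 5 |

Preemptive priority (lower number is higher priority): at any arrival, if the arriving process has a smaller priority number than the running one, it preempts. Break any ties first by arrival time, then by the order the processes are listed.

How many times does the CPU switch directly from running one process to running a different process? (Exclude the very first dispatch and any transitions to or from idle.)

Timeline: | idle 0-1 | 100 1-6 | 102 6-12 | 103 12-20 | 101 20-28 | 104 28-34 |
Completion: 100=6  101=28  102=12  103=20  104=34
Turnaround (C−A): 100=5  101=25  102=7  103=14  104=27

4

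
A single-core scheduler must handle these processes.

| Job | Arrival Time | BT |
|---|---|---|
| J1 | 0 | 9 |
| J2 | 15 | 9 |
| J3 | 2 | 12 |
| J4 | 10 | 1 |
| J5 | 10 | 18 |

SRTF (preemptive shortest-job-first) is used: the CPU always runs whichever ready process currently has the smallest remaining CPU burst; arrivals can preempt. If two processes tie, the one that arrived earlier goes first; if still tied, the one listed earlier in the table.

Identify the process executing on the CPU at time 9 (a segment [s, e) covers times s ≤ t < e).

J3

Timeline: | J1 0-9 | J3 9-10 | J4 10-11 | J3 11-22 | J2 22-31 | J5 31-49 |
Completion: J1=9  J2=31  J3=22  J4=11  J5=49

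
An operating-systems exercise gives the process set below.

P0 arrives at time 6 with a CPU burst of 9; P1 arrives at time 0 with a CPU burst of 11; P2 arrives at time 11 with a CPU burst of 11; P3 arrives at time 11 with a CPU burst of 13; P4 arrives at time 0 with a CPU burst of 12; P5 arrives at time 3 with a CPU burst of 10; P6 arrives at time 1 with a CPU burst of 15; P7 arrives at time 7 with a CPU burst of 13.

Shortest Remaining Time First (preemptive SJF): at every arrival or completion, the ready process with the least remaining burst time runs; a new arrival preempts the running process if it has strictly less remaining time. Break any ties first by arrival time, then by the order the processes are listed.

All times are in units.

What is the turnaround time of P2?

30

Timeline: | P1 0-11 | P0 11-20 | P5 20-30 | P2 30-41 | P4 41-53 | P7 53-66 | P3 66-79 | P6 79-94 |
Completion: P0=20  P1=11  P2=41  P3=79  P4=53  P5=30  P6=94  P7=66
Turnaround (C−A): P0=14  P1=11  P2=30  P3=68  P4=53  P5=27  P6=93  P7=59
Turnaround(P2) = completion − arrival = 41 − 11 = 30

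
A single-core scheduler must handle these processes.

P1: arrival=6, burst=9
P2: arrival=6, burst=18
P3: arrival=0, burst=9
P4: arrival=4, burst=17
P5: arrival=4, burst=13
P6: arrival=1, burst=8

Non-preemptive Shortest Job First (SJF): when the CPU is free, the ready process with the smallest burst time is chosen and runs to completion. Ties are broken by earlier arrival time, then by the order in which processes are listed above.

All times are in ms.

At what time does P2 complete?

74

Schedule: | P3 0-9 | P6 9-17 | P1 17-26 | P5 26-39 | P4 39-56 | P2 56-74 |
Completion: P1=26  P2=74  P3=9  P4=56  P5=39  P6=17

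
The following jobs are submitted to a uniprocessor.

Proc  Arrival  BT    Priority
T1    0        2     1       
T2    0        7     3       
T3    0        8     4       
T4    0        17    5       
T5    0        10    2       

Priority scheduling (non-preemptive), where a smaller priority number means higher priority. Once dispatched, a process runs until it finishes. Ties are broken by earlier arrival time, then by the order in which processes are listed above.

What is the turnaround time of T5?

12

Schedule: | T1 0-2 | T5 2-12 | T2 12-19 | T3 19-27 | T4 27-44 |
Completion: T1=2  T2=19  T3=27  T4=44  T5=12
Turnaround(T5) = completion − arrival = 12 − 0 = 12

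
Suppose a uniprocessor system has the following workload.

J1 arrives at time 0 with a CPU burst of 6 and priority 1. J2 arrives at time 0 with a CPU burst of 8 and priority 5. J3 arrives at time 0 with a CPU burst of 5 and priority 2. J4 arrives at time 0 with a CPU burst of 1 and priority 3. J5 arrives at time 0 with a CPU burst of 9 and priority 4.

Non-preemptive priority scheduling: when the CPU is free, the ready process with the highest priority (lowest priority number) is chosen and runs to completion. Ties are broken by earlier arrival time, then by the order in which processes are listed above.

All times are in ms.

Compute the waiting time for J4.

Gantt: | J1 0-6 | J3 6-11 | J4 11-12 | J5 12-21 | J2 21-29 |
Completion: J1=6  J2=29  J3=11  J4=12  J5=21
Waiting(J4) = turnaround − burst = 12 − 1 = 11

11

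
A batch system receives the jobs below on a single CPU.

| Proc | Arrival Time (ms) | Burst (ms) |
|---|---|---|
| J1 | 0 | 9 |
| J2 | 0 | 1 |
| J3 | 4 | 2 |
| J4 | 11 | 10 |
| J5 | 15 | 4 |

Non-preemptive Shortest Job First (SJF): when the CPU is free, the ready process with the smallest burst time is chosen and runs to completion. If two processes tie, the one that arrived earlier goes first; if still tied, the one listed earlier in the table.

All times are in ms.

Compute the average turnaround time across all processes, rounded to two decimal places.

8.20

Timeline: | J2 0-1 | J1 1-10 | J3 10-12 | J4 12-22 | J5 22-26 |
Completion: J1=10  J2=1  J3=12  J4=22  J5=26
Turnaround times: J1=10, J2=1, J3=8, J4=11, J5=11
Average turnaround = (10+1+8+11+11) / 5 = 41/5 = 8.20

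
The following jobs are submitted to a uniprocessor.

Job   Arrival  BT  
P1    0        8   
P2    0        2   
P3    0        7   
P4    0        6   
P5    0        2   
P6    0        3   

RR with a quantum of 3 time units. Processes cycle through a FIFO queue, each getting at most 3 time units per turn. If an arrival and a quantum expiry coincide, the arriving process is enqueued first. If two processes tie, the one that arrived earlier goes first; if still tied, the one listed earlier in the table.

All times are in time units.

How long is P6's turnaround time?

Timeline: | P1 0-3 | P2 3-5 | P3 5-8 | P4 8-11 | P5 11-13 | P6 13-16 | P1 16-19 | P3 19-22 | P4 22-25 | P1 25-27 | P3 27-28 |
Completion: P1=27  P2=5  P3=28  P4=25  P5=13  P6=16
Turnaround(P6) = completion − arrival = 16 − 0 = 16

16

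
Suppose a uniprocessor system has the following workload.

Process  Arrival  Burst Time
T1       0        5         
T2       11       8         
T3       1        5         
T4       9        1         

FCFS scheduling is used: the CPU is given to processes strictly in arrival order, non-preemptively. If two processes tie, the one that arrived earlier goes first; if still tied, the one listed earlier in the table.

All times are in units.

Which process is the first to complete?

Gantt: | T1 0-5 | T3 5-10 | T4 10-11 | T2 11-19 |
Completion: T1=5  T2=19  T3=10  T4=11
Turnaround (C−A): T1=5  T2=8  T3=9  T4=2
Finish order: T1 → T3 → T4 → T2

T1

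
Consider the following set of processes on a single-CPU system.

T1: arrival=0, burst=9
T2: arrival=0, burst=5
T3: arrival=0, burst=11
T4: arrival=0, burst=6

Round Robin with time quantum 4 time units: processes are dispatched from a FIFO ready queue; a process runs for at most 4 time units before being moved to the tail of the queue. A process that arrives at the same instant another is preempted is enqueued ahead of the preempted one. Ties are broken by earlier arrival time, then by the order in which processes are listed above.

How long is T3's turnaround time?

Schedule: | T1 0-4 | T2 4-8 | T3 8-12 | T4 12-16 | T1 16-20 | T2 20-21 | T3 21-25 | T4 25-27 | T1 27-28 | T3 28-31 |
Completion: T1=28  T2=21  T3=31  T4=27
Turnaround (C−A): T1=28  T2=21  T3=31  T4=27
Turnaround(T3) = completion − arrival = 31 − 0 = 31

31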